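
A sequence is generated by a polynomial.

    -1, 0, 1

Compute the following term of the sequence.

2

Δ: 1 , 1
The first differences are constant (1).
1 + 1 = 2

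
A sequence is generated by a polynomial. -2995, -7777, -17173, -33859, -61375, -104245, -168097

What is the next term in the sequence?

-259783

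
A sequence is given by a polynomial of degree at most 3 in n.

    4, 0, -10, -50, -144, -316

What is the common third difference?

-24

D1: -4, -10, -40, -94, -172
D2: -6, -30, -54, -78
D3: -24, -24, -24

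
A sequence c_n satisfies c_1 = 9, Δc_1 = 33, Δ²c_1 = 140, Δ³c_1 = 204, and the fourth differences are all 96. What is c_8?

13680

Build the table forward from the leading diagonal:
D4: 96  96  96  96  96  96  96  96
D3: 204  300  396  492  588  684  780  876
D2: 140  344  644  1040  1532  2120  2804  3584
D1: 33  173  517  1161  2201  3733  5853  8657
c: 9  42  215  732  1893  4094  7827  13680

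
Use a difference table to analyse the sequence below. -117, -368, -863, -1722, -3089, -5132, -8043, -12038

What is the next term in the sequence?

-17357

D1: -251, -495, -859, -1367, -2043, -2911, -3995
D2: -244, -364, -508, -676, -868, -1084
D3: -120, -144, -168, -192, -216
D4: -24, -24, -24, -24
Constant fourth difference = -24, so extend:
-216 − 24 = -240;  -1084 − 240 = -1324;  -3995 − 1324 = -5319;  -12038 − 5319 = -17357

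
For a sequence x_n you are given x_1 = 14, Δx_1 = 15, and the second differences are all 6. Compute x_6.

149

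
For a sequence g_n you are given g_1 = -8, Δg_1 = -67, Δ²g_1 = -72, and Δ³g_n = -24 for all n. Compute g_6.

-1303

Build the table forward from the leading diagonal:
D3: -24  -24  -24  -24  -24  -24
D2: -72  -96  -120  -144  -168  -192
D1: -67  -139  -235  -355  -499  -667
g: -8  -75  -214  -449  -804  -1303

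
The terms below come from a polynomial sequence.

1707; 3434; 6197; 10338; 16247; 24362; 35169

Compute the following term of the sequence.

D1: 1727, 2763, 4141, 5909, 8115, 10807
D2: 1036, 1378, 1768, 2206, 2692
D3: 342, 390, 438, 486
D4: 48, 48, 48
The fourth differences are constant (48).
486 + 48 = 534;  2692 + 534 = 3226;  10807 + 3226 = 14033;  35169 + 14033 = 49202

49202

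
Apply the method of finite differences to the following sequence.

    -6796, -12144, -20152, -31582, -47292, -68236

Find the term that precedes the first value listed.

-3442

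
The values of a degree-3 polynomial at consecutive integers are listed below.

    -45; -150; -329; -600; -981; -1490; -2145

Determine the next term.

-2964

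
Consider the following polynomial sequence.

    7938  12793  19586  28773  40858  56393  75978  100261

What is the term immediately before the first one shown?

D1: 4855, 6793, 9187, 12085, 15535, 19585, 24283
D2: 1938, 2394, 2898, 3450, 4050, 4698
D3: 456, 504, 552, 600, 648
D4: 48, 48, 48, 48
The fourth differences are constant at 48.
Work back: 456 − 48 = 408;  1938 − 408 = 1530;  4855 − 1530 = 3325;  7938 − 3325 = 4613

4613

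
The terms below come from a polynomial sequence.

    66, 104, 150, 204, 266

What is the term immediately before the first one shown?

38  46  54  62
8  8  8
The second differences are constant at 8.
Work back: 38 − 8 = 30;  66 − 30 = 36

36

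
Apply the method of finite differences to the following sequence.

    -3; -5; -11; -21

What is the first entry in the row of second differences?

-4

Δ: -2, -6, -10
Δ²: -4, -4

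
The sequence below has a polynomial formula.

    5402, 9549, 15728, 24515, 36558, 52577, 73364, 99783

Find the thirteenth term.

351638

D1: 4147 , 6179 , 8787 , 12043 , 16019 , 20787 , 26419
D2: 2032 , 2608 , 3256 , 3976 , 4768 , 5632
D3: 576 , 648 , 720 , 792 , 864
D4: 72 , 72 , 72 , 72
Fourth differences constant at 72.
864 + 72 = 936;  5632 + 936 = 6568;  26419 + 6568 = 32987;  99783 + 32987 = 132770
936 + 72 = 1008;  6568 + 1008 = 7576;  32987 + 7576 = 40563;  132770 + 40563 = 173333
1008 + 72 = 1080;  7576 + 1080 = 8656;  40563 + 8656 = 49219;  173333 + 49219 = 222552
1080 + 72 = 1152;  8656 + 1152 = 9808;  49219 + 9808 = 59027;  222552 + 59027 = 281579
1152 + 72 = 1224;  9808 + 1224 = 11032;  59027 + 11032 = 70059;  281579 + 70059 = 351638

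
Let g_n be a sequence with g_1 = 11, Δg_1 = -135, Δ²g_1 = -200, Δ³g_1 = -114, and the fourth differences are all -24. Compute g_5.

-2209

Build the table forward from the leading diagonal:
Δ⁴: -24  -24  -24  -24  -24
Δ³: -114  -138  -162  -186  -210
Δ²: -200  -314  -452  -614  -800
Δ: -135  -335  -649  -1101  -1715
g: 11  -124  -459  -1108  -2209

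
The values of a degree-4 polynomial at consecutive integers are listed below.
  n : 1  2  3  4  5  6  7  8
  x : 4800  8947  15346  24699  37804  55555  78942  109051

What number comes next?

147064

First differences: 4147, 6399, 9353, 13105, 17751, 23387, 30109
Second differences: 2252, 2954, 3752, 4646, 5636, 6722
Third differences: 702, 798, 894, 990, 1086
Fourth differences: 96, 96, 96, 96
Constant fourth difference = 96, so extend:
1086 + 96 = 1182;  6722 + 1182 = 7904;  30109 + 7904 = 38013;  109051 + 38013 = 147064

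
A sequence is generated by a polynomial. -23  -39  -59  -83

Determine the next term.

-111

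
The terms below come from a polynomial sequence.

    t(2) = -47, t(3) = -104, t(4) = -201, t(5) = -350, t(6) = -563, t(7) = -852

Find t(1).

Δ: -57  -97  -149  -213  -289
Δ²: -40  -52  -64  -76
Δ³: -12  -12  -12
The third differences are constant at -12.
Work back: -40 + 12 = -28;  -57 + 28 = -29;  -47 + 29 = -18

-18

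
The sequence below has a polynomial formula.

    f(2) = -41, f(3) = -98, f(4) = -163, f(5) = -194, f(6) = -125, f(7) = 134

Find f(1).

-10

D1: -57, -65, -31, 69, 259
D2: -8, 34, 100, 190
D3: 42, 66, 90
D4: 24, 24
The fourth differences are constant at 24.
Work back: 42 − 24 = 18;  -8 − 18 = -26;  -57 + 26 = -31;  -41 + 31 = -10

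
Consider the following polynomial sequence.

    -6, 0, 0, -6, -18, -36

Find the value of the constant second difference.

D1: 6, 0, -6, -12, -18
D2: -6, -6, -6, -6

-6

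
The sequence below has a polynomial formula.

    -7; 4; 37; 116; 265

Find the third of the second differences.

70

D1: 11, 33, 79, 149
D2: 22, 46, 70
D3: 24, 24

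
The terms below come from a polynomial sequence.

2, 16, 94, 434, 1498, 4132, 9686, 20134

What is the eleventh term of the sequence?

112462

Δ: 14 , 78 , 340 , 1064 , 2634 , 5554 , 10448
Δ²: 64 , 262 , 724 , 1570 , 2920 , 4894
Δ³: 198 , 462 , 846 , 1350 , 1974
Δ⁴: 264 , 384 , 504 , 624
Δ⁵: 120 , 120 , 120
The fifth differences are constant (120).
624 + 120 = 744;  1974 + 744 = 2718;  4894 + 2718 = 7612;  10448 + 7612 = 18060;  20134 + 18060 = 38194
744 + 120 = 864;  2718 + 864 = 3582;  7612 + 3582 = 11194;  18060 + 11194 = 29254;  38194 + 29254 = 67448
864 + 120 = 984;  3582 + 984 = 4566;  11194 + 4566 = 15760;  29254 + 15760 = 45014;  67448 + 45014 = 112462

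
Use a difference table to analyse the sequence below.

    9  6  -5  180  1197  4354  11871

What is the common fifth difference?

240

D1: -3, -11, 185, 1017, 3157, 7517
D2: -8, 196, 832, 2140, 4360
D3: 204, 636, 1308, 2220
D4: 432, 672, 912
D5: 240, 240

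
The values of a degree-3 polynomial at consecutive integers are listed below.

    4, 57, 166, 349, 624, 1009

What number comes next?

1522

53  109  183  275  385
56  74  92  110
18  18  18
Third differences constant at 18.
110 + 18 = 128;  385 + 128 = 513;  1009 + 513 = 1522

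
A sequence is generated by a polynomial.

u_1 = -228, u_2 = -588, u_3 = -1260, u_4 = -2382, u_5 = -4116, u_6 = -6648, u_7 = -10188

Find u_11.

Δ: -360, -672, -1122, -1734, -2532, -3540
Δ²: -312, -450, -612, -798, -1008
Δ³: -138, -162, -186, -210
Δ⁴: -24, -24, -24
Constant fourth difference = -24, so extend:
-210 − 24 = -234;  -1008 − 234 = -1242;  -3540 − 1242 = -4782;  -10188 − 4782 = -14970
-234 − 24 = -258;  -1242 − 258 = -1500;  -4782 − 1500 = -6282;  -14970 − 6282 = -21252
-258 − 24 = -282;  -1500 − 282 = -1782;  -6282 − 1782 = -8064;  -21252 − 8064 = -29316
-282 − 24 = -306;  -1782 − 306 = -2088;  -8064 − 2088 = -10152;  -29316 − 10152 = -39468

-39468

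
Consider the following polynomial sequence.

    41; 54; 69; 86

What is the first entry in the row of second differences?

2

Δ: 13, 15, 17
Δ²: 2, 2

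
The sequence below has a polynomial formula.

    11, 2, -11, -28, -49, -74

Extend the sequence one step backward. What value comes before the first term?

16

Δ: -9, -13, -17, -21, -25
Δ²: -4, -4, -4, -4
The second differences are constant at -4.
Work back: -9 + 4 = -5;  11 + 5 = 16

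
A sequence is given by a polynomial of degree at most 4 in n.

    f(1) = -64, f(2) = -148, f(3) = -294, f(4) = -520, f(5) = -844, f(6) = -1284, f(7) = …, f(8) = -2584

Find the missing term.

-1858

Using the first 6 terms:
D1: -84, -146, -226, -324, -440
D2: -62, -80, -98, -116
D3: -18, -18, -18
Constant third difference = -18.
Extend forward: -116 − 18 = -134;  -440 − 134 = -574;  -1284 − 574 = -1858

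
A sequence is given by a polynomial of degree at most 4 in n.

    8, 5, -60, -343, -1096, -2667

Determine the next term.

-5500

Δ: -3, -65, -283, -753, -1571
Δ²: -62, -218, -470, -818
Δ³: -156, -252, -348
Δ⁴: -96, -96
Constant fourth difference = -96, so extend:
-348 − 96 = -444;  -818 − 444 = -1262;  -1571 − 1262 = -2833;  -2667 − 2833 = -5500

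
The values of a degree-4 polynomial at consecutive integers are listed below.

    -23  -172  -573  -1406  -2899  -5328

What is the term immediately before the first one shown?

Δ: -149, -401, -833, -1493, -2429
Δ²: -252, -432, -660, -936
Δ³: -180, -228, -276
Δ⁴: -48, -48
The fourth differences are constant at -48.
Work back: -180 + 48 = -132;  -252 + 132 = -120;  -149 + 120 = -29;  -23 + 29 = 6

6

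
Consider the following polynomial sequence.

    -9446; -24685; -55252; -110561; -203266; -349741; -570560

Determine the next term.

-890977

-15239, -30567, -55309, -92705, -146475, -220819
-15328, -24742, -37396, -53770, -74344
-9414, -12654, -16374, -20574
-3240, -3720, -4200
-480, -480
Fifth differences constant at -480.
-4200 − 480 = -4680;  -20574 − 4680 = -25254;  -74344 − 25254 = -99598;  -220819 − 99598 = -320417;  -570560 − 320417 = -890977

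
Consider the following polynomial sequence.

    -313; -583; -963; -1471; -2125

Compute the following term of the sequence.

-2943

Δ: -270, -380, -508, -654
Δ²: -110, -128, -146
Δ³: -18, -18
The third differences are constant (-18).
-146 − 18 = -164;  -654 − 164 = -818;  -2125 − 818 = -2943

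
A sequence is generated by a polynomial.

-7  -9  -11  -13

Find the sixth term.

-17

D1: -2, -2, -2
Constant first difference = -2, so extend:
-13 − 2 = -15
-15 − 2 = -17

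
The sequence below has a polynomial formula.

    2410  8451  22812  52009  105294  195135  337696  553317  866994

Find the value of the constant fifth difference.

Δ: 6041, 14361, 29197, 53285, 89841, 142561, 215621, 313677
Δ²: 8320, 14836, 24088, 36556, 52720, 73060, 98056
Δ³: 6516, 9252, 12468, 16164, 20340, 24996
Δ⁴: 2736, 3216, 3696, 4176, 4656
Δ⁵: 480, 480, 480, 480

480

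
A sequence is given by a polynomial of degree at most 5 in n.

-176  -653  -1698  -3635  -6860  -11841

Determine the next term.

First differences: -477 , -1045 , -1937 , -3225 , -4981
Second differences: -568 , -892 , -1288 , -1756
Third differences: -324 , -396 , -468
Fourth differences: -72 , -72
Fourth differences constant at -72.
-468 − 72 = -540;  -1756 − 540 = -2296;  -4981 − 2296 = -7277;  -11841 − 7277 = -19118

-19118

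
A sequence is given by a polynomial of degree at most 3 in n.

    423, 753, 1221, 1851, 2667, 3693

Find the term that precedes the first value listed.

207

D1: 330, 468, 630, 816, 1026
D2: 138, 162, 186, 210
D3: 24, 24, 24
The third differences are constant at 24.
Work back: 138 − 24 = 114;  330 − 114 = 216;  423 − 216 = 207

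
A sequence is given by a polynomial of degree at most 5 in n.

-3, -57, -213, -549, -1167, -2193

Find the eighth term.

-6093

First differences: -54, -156, -336, -618, -1026
Second differences: -102, -180, -282, -408
Third differences: -78, -102, -126
Fourth differences: -24, -24
Constant fourth difference = -24, so extend:
-126 − 24 = -150;  -408 − 150 = -558;  -1026 − 558 = -1584;  -2193 − 1584 = -3777
-150 − 24 = -174;  -558 − 174 = -732;  -1584 − 732 = -2316;  -3777 − 2316 = -6093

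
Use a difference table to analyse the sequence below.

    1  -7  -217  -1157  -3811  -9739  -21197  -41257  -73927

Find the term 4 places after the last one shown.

D1: -8 , -210 , -940 , -2654 , -5928 , -11458 , -20060 , -32670
D2: -202 , -730 , -1714 , -3274 , -5530 , -8602 , -12610
D3: -528 , -984 , -1560 , -2256 , -3072 , -4008
D4: -456 , -576 , -696 , -816 , -936
D5: -120 , -120 , -120 , -120
The fifth differences are constant (-120).
-936 − 120 = -1056;  -4008 − 1056 = -5064;  -12610 − 5064 = -17674;  -32670 − 17674 = -50344;  -73927 − 50344 = -124271
-1056 − 120 = -1176;  -5064 − 1176 = -6240;  -17674 − 6240 = -23914;  -50344 − 23914 = -74258;  -124271 − 74258 = -198529
-1176 − 120 = -1296;  -6240 − 1296 = -7536;  -23914 − 7536 = -31450;  -74258 − 31450 = -105708;  -198529 − 105708 = -304237
-1296 − 120 = -1416;  -7536 − 1416 = -8952;  -31450 − 8952 = -40402;  -105708 − 40402 = -146110;  -304237 − 146110 = -450347

-450347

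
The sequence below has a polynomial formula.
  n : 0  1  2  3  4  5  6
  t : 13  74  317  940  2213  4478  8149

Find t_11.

67124

61, 243, 623, 1273, 2265, 3671
182, 380, 650, 992, 1406
198, 270, 342, 414
72, 72, 72
The fourth differences are constant (72).
414 + 72 = 486;  1406 + 486 = 1892;  3671 + 1892 = 5563;  8149 + 5563 = 13712
486 + 72 = 558;  1892 + 558 = 2450;  5563 + 2450 = 8013;  13712 + 8013 = 21725
558 + 72 = 630;  2450 + 630 = 3080;  8013 + 3080 = 11093;  21725 + 11093 = 32818
630 + 72 = 702;  3080 + 702 = 3782;  11093 + 3782 = 14875;  32818 + 14875 = 47693
702 + 72 = 774;  3782 + 774 = 4556;  14875 + 4556 = 19431;  47693 + 19431 = 67124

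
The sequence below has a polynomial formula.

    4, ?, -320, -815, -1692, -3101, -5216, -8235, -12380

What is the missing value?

-81

Using the last 7 terms:
-495  -877  -1409  -2115  -3019  -4145
-382  -532  -706  -904  -1126
-150  -174  -198  -222
-24  -24  -24
Constant fourth difference = -24.
Extend backward: -150 + 24 = -126;  -382 + 126 = -256;  -495 + 256 = -239;  -320 + 239 = -81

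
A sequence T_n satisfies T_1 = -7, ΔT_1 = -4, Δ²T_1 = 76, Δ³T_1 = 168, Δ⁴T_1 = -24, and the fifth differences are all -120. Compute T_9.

3097

Build the table forward from the leading diagonal:
Fifth differences: -120  -120  -120  -120  -120  -120  -120  -120  -120
Fourth differences: -24  -144  -264  -384  -504  -624  -744  -864  -984
Third differences: 168  144  0  -264  -648  -1152  -1776  -2520  -3384
Second differences: 76  244  388  388  124  -524  -1676  -3452  -5972
First differences: -4  72  316  704  1092  1216  692  -984  -4436
T: -7  -11  61  377  1081  2173  3389  4081  3097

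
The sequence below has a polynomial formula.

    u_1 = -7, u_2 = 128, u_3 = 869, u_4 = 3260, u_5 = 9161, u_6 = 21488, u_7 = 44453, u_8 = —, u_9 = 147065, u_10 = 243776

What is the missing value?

83804

Using the first 7 terms:
Δ: 135, 741, 2391, 5901, 12327, 22965
Δ²: 606, 1650, 3510, 6426, 10638
Δ³: 1044, 1860, 2916, 4212
Δ⁴: 816, 1056, 1296
Δ⁵: 240, 240
Constant fifth difference = 240.
Extend forward: 1296 + 240 = 1536;  4212 + 1536 = 5748;  10638 + 5748 = 16386;  22965 + 16386 = 39351;  44453 + 39351 = 83804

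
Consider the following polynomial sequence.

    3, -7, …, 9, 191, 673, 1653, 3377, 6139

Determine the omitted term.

Using the last 6 terms:
D1: 182  482  980  1724  2762
D2: 300  498  744  1038
D3: 198  246  294
D4: 48  48
Constant fourth difference = 48.
Extend backward: 198 − 48 = 150;  300 − 150 = 150;  182 − 150 = 32;  9 − 32 = -23

-23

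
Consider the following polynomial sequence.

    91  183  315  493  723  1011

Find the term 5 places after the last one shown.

3531

92, 132, 178, 230, 288
40, 46, 52, 58
6, 6, 6
Third differences constant at 6.
58 + 6 = 64;  288 + 64 = 352;  1011 + 352 = 1363
64 + 6 = 70;  352 + 70 = 422;  1363 + 422 = 1785
70 + 6 = 76;  422 + 76 = 498;  1785 + 498 = 2283
76 + 6 = 82;  498 + 82 = 580;  2283 + 580 = 2863
82 + 6 = 88;  580 + 88 = 668;  2863 + 668 = 3531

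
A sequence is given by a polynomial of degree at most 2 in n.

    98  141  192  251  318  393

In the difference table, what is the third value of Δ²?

First differences: 43, 51, 59, 67, 75
Second differences: 8, 8, 8, 8

8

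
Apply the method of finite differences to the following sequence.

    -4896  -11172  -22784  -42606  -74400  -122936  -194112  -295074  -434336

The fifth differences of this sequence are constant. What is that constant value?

Δ: -6276, -11612, -19822, -31794, -48536, -71176, -100962, -139262
Δ²: -5336, -8210, -11972, -16742, -22640, -29786, -38300
Δ³: -2874, -3762, -4770, -5898, -7146, -8514
Δ⁴: -888, -1008, -1128, -1248, -1368
Δ⁵: -120, -120, -120, -120

-120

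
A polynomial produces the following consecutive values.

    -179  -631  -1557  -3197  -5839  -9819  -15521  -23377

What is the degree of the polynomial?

-452, -926, -1640, -2642, -3980, -5702, -7856
-474, -714, -1002, -1338, -1722, -2154
-240, -288, -336, -384, -432
-48, -48, -48, -48
The fourth differences are constant, so the polynomial has degree 4.

4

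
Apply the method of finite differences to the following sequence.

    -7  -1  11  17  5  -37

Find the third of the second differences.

-18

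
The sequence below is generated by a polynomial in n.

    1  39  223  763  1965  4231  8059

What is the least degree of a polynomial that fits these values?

First differences: 38, 184, 540, 1202, 2266, 3828
Second differences: 146, 356, 662, 1064, 1562
Third differences: 210, 306, 402, 498
Fourth differences: 96, 96, 96
The fourth differences are constant, so the polynomial has degree 4.

4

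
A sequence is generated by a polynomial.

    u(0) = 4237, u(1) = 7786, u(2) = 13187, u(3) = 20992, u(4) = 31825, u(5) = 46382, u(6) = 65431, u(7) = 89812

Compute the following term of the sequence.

120437

D1: 3549, 5401, 7805, 10833, 14557, 19049, 24381
D2: 1852, 2404, 3028, 3724, 4492, 5332
D3: 552, 624, 696, 768, 840
D4: 72, 72, 72, 72
The fourth differences are constant (72).
840 + 72 = 912;  5332 + 912 = 6244;  24381 + 6244 = 30625;  89812 + 30625 = 120437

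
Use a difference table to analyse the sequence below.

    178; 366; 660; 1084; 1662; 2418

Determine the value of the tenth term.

7702

Δ: 188  294  424  578  756
Δ²: 106  130  154  178
Δ³: 24  24  24
Third differences constant at 24.
178 + 24 = 202;  756 + 202 = 958;  2418 + 958 = 3376
202 + 24 = 226;  958 + 226 = 1184;  3376 + 1184 = 4560
226 + 24 = 250;  1184 + 250 = 1434;  4560 + 1434 = 5994
250 + 24 = 274;  1434 + 274 = 1708;  5994 + 1708 = 7702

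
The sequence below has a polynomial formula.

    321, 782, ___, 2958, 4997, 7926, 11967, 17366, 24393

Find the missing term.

Using the last 6 terms:
First differences: 2039, 2929, 4041, 5399, 7027
Second differences: 890, 1112, 1358, 1628
Third differences: 222, 246, 270
Fourth differences: 24, 24
Constant fourth difference = 24.
Extend backward: 222 − 24 = 198;  890 − 198 = 692;  2039 − 692 = 1347;  2958 − 1347 = 1611

1611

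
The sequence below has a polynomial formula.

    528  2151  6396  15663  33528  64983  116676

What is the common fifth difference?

D1: 1623, 4245, 9267, 17865, 31455, 51693
D2: 2622, 5022, 8598, 13590, 20238
D3: 2400, 3576, 4992, 6648
D4: 1176, 1416, 1656
D5: 240, 240

240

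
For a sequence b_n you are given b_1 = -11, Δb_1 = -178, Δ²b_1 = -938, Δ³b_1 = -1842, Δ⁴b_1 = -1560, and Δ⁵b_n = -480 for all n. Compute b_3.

Build the table forward from the leading diagonal:
D5: -480, -480, -480
D4: -1560, -2040, -2520
D3: -1842, -3402, -5442
D2: -938, -2780, -6182
D1: -178, -1116, -3896
b: -11, -189, -1305

-1305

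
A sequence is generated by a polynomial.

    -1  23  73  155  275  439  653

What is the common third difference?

First differences: 24, 50, 82, 120, 164, 214
Second differences: 26, 32, 38, 44, 50
Third differences: 6, 6, 6, 6

6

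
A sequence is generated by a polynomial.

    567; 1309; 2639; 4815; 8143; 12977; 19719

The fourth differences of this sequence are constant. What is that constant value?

Δ: 742, 1330, 2176, 3328, 4834, 6742
Δ²: 588, 846, 1152, 1506, 1908
Δ³: 258, 306, 354, 402
Δ⁴: 48, 48, 48

48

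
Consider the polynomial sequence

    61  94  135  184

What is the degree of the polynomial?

First differences: 33, 41, 49
Second differences: 8, 8
The second differences are constant, so the polynomial has degree 2.

2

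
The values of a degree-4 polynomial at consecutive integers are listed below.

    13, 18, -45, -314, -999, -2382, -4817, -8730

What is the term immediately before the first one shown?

First differences: 5  -63  -269  -685  -1383  -2435  -3913
Second differences: -68  -206  -416  -698  -1052  -1478
Third differences: -138  -210  -282  -354  -426
Fourth differences: -72  -72  -72  -72
The fourth differences are constant at -72.
Work back: -138 + 72 = -66;  -68 + 66 = -2;  5 + 2 = 7;  13 − 7 = 6

6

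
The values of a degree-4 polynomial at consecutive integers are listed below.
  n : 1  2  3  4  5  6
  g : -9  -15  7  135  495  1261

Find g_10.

Δ: -6, 22, 128, 360, 766
Δ²: 28, 106, 232, 406
Δ³: 78, 126, 174
Δ⁴: 48, 48
The fourth differences are constant (48).
174 + 48 = 222;  406 + 222 = 628;  766 + 628 = 1394;  1261 + 1394 = 2655
222 + 48 = 270;  628 + 270 = 898;  1394 + 898 = 2292;  2655 + 2292 = 4947
270 + 48 = 318;  898 + 318 = 1216;  2292 + 1216 = 3508;  4947 + 3508 = 8455
318 + 48 = 366;  1216 + 366 = 1582;  3508 + 1582 = 5090;  8455 + 5090 = 13545

13545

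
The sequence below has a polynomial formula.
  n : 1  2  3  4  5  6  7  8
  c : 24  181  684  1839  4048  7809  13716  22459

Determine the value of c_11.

74044

D1: 157, 503, 1155, 2209, 3761, 5907, 8743
D2: 346, 652, 1054, 1552, 2146, 2836
D3: 306, 402, 498, 594, 690
D4: 96, 96, 96, 96
Constant fourth difference = 96, so extend:
690 + 96 = 786;  2836 + 786 = 3622;  8743 + 3622 = 12365;  22459 + 12365 = 34824
786 + 96 = 882;  3622 + 882 = 4504;  12365 + 4504 = 16869;  34824 + 16869 = 51693
882 + 96 = 978;  4504 + 978 = 5482;  16869 + 5482 = 22351;  51693 + 22351 = 74044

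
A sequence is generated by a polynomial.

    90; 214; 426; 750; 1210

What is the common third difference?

Δ: 124, 212, 324, 460
Δ²: 88, 112, 136
Δ³: 24, 24

24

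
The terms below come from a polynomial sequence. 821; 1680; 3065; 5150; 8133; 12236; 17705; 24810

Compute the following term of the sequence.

33845

D1: 859, 1385, 2085, 2983, 4103, 5469, 7105
D2: 526, 700, 898, 1120, 1366, 1636
D3: 174, 198, 222, 246, 270
D4: 24, 24, 24, 24
Fourth differences constant at 24.
270 + 24 = 294;  1636 + 294 = 1930;  7105 + 1930 = 9035;  24810 + 9035 = 33845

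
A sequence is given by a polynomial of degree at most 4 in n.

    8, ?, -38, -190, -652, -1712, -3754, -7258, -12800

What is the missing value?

-4

Using the last 7 terms:
First differences: -152  -462  -1060  -2042  -3504  -5542
Second differences: -310  -598  -982  -1462  -2038
Third differences: -288  -384  -480  -576
Fourth differences: -96  -96  -96
Constant fourth difference = -96.
Extend backward: -288 + 96 = -192;  -310 + 192 = -118;  -152 + 118 = -34;  -38 + 34 = -4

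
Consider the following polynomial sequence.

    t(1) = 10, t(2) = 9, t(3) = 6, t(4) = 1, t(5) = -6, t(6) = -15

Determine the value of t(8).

D1: -1, -3, -5, -7, -9
D2: -2, -2, -2, -2
Second differences constant at -2.
-9 − 2 = -11;  -15 − 11 = -26
-11 − 2 = -13;  -26 − 13 = -39

-39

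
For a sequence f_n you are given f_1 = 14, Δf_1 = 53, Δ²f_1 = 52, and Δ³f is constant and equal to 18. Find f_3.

172

Build the table forward from the leading diagonal:
Δ³: 18, 18, 18
Δ²: 52, 70, 88
Δ: 53, 105, 175
f: 14, 67, 172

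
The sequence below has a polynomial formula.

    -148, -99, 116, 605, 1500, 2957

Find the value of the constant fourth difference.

D1: 49, 215, 489, 895, 1457
D2: 166, 274, 406, 562
D3: 108, 132, 156
D4: 24, 24

24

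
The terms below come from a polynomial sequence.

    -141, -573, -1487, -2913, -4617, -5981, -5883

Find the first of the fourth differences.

Δ: -432, -914, -1426, -1704, -1364, 98
Δ²: -482, -512, -278, 340, 1462
Δ³: -30, 234, 618, 1122
Δ⁴: 264, 384, 504
Δ⁵: 120, 120

264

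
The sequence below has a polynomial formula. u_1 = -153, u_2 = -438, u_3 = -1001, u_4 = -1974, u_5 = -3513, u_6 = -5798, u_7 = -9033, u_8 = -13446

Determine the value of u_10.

-26838

Δ: -285, -563, -973, -1539, -2285, -3235, -4413
Δ²: -278, -410, -566, -746, -950, -1178
Δ³: -132, -156, -180, -204, -228
Δ⁴: -24, -24, -24, -24
Fourth differences constant at -24.
-228 − 24 = -252;  -1178 − 252 = -1430;  -4413 − 1430 = -5843;  -13446 − 5843 = -19289
-252 − 24 = -276;  -1430 − 276 = -1706;  -5843 − 1706 = -7549;  -19289 − 7549 = -26838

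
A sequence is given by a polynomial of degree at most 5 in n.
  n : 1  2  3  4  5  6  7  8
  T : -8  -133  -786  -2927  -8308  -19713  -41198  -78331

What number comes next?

Δ: -125  -653  -2141  -5381  -11405  -21485  -37133
Δ²: -528  -1488  -3240  -6024  -10080  -15648
Δ³: -960  -1752  -2784  -4056  -5568
Δ⁴: -792  -1032  -1272  -1512
Δ⁵: -240  -240  -240
Constant fifth difference = -240, so extend:
-1512 − 240 = -1752;  -5568 − 1752 = -7320;  -15648 − 7320 = -22968;  -37133 − 22968 = -60101;  -78331 − 60101 = -138432

-138432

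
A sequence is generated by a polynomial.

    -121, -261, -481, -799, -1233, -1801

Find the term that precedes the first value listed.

-43

Δ: -140  -220  -318  -434  -568
Δ²: -80  -98  -116  -134
Δ³: -18  -18  -18
The third differences are constant at -18.
Work back: -80 + 18 = -62;  -140 + 62 = -78;  -121 + 78 = -43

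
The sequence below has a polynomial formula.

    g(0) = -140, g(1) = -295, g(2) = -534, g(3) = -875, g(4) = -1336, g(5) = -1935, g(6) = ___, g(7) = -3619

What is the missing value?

Using the first 6 terms:
-155  -239  -341  -461  -599
-84  -102  -120  -138
-18  -18  -18
Constant third difference = -18.
Extend forward: -138 − 18 = -156;  -599 − 156 = -755;  -1935 − 755 = -2690

-2690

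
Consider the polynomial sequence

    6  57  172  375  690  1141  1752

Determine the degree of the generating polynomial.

51, 115, 203, 315, 451, 611
64, 88, 112, 136, 160
24, 24, 24, 24
The third differences are constant, so the polynomial has degree 3.

3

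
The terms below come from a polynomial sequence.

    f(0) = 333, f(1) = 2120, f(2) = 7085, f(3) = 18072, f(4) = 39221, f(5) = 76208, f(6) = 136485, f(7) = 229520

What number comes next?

367037

Δ: 1787, 4965, 10987, 21149, 36987, 60277, 93035
Δ²: 3178, 6022, 10162, 15838, 23290, 32758
Δ³: 2844, 4140, 5676, 7452, 9468
Δ⁴: 1296, 1536, 1776, 2016
Δ⁵: 240, 240, 240
Fifth differences constant at 240.
2016 + 240 = 2256;  9468 + 2256 = 11724;  32758 + 11724 = 44482;  93035 + 44482 = 137517;  229520 + 137517 = 367037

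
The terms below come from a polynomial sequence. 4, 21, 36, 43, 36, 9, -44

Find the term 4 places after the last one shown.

17 , 15 , 7 , -7 , -27 , -53
-2 , -8 , -14 , -20 , -26
-6 , -6 , -6 , -6
Third differences constant at -6.
-26 − 6 = -32;  -53 − 32 = -85;  -44 − 85 = -129
-32 − 6 = -38;  -85 − 38 = -123;  -129 − 123 = -252
-38 − 6 = -44;  -123 − 44 = -167;  -252 − 167 = -419
-44 − 6 = -50;  -167 − 50 = -217;  -419 − 217 = -636

-636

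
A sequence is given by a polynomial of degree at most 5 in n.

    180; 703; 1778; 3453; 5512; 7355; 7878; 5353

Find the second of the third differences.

Δ: 523, 1075, 1675, 2059, 1843, 523, -2525
Δ²: 552, 600, 384, -216, -1320, -3048
Δ³: 48, -216, -600, -1104, -1728
Δ⁴: -264, -384, -504, -624
Δ⁵: -120, -120, -120

-216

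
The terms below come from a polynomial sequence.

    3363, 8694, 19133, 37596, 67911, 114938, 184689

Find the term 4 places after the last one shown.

858213

Δ: 5331, 10439, 18463, 30315, 47027, 69751
Δ²: 5108, 8024, 11852, 16712, 22724
Δ³: 2916, 3828, 4860, 6012
Δ⁴: 912, 1032, 1152
Δ⁵: 120, 120
The fifth differences are constant (120).
1152 + 120 = 1272;  6012 + 1272 = 7284;  22724 + 7284 = 30008;  69751 + 30008 = 99759;  184689 + 99759 = 284448
1272 + 120 = 1392;  7284 + 1392 = 8676;  30008 + 8676 = 38684;  99759 + 38684 = 138443;  284448 + 138443 = 422891
1392 + 120 = 1512;  8676 + 1512 = 10188;  38684 + 10188 = 48872;  138443 + 48872 = 187315;  422891 + 187315 = 610206
1512 + 120 = 1632;  10188 + 1632 = 11820;  48872 + 11820 = 60692;  187315 + 60692 = 248007;  610206 + 248007 = 858213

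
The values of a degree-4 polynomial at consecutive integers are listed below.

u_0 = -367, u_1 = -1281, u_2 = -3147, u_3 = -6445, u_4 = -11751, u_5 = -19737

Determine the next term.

-31171

Δ: -914, -1866, -3298, -5306, -7986
Δ²: -952, -1432, -2008, -2680
Δ³: -480, -576, -672
Δ⁴: -96, -96
Constant fourth difference = -96, so extend:
-672 − 96 = -768;  -2680 − 768 = -3448;  -7986 − 3448 = -11434;  -19737 − 11434 = -31171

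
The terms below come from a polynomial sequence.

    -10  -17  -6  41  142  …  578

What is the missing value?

315

Using the first 5 terms:
First differences: -7  11  47  101
Second differences: 18  36  54
Third differences: 18  18
Constant third difference = 18.
Extend forward: 54 + 18 = 72;  101 + 72 = 173;  142 + 173 = 315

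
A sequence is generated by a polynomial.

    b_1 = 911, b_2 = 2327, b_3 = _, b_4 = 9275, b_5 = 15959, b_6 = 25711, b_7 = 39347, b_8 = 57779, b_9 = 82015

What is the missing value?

Using the last 6 terms:
Δ: 6684  9752  13636  18432  24236
Δ²: 3068  3884  4796  5804
Δ³: 816  912  1008
Δ⁴: 96  96
Constant fourth difference = 96.
Extend backward: 816 − 96 = 720;  3068 − 720 = 2348;  6684 − 2348 = 4336;  9275 − 4336 = 4939

4939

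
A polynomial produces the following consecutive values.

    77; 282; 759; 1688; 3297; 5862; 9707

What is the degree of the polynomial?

Δ: 205, 477, 929, 1609, 2565, 3845
Δ²: 272, 452, 680, 956, 1280
Δ³: 180, 228, 276, 324
Δ⁴: 48, 48, 48
The fourth differences are constant, so the polynomial has degree 4.

4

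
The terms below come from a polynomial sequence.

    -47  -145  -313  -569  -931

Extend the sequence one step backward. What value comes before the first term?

-98, -168, -256, -362
-70, -88, -106
-18, -18
The third differences are constant at -18.
Work back: -70 + 18 = -52;  -98 + 52 = -46;  -47 + 46 = -1

-1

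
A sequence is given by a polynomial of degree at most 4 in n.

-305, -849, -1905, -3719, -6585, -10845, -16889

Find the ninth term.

-36129

-544, -1056, -1814, -2866, -4260, -6044
-512, -758, -1052, -1394, -1784
-246, -294, -342, -390
-48, -48, -48
The fourth differences are constant (-48).
-390 − 48 = -438;  -1784 − 438 = -2222;  -6044 − 2222 = -8266;  -16889 − 8266 = -25155
-438 − 48 = -486;  -2222 − 486 = -2708;  -8266 − 2708 = -10974;  -25155 − 10974 = -36129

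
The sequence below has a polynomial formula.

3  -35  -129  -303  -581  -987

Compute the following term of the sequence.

-1545

First differences: -38, -94, -174, -278, -406
Second differences: -56, -80, -104, -128
Third differences: -24, -24, -24
Third differences constant at -24.
-128 − 24 = -152;  -406 − 152 = -558;  -987 − 558 = -1545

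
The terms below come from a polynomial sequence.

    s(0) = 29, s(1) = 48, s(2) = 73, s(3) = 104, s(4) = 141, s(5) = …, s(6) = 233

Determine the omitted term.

Using the first 5 terms:
19  25  31  37
6  6  6
Constant second difference = 6.
Extend forward: 37 + 6 = 43;  141 + 43 = 184

184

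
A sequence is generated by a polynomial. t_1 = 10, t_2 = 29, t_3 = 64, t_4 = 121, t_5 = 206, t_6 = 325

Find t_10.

D1: 19  35  57  85  119
D2: 16  22  28  34
D3: 6  6  6
Constant third difference = 6, so extend:
34 + 6 = 40;  119 + 40 = 159;  325 + 159 = 484
40 + 6 = 46;  159 + 46 = 205;  484 + 205 = 689
46 + 6 = 52;  205 + 52 = 257;  689 + 257 = 946
52 + 6 = 58;  257 + 58 = 315;  946 + 315 = 1261

1261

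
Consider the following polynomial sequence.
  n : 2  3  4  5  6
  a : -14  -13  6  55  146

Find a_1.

Δ: 1, 19, 49, 91
Δ²: 18, 30, 42
Δ³: 12, 12
The third differences are constant at 12.
Work back: 18 − 12 = 6;  1 − 6 = -5;  -14 + 5 = -9

-9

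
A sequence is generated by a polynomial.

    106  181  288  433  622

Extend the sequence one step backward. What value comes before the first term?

Δ: 75, 107, 145, 189
Δ²: 32, 38, 44
Δ³: 6, 6
The third differences are constant at 6.
Work back: 32 − 6 = 26;  75 − 26 = 49;  106 − 49 = 57

57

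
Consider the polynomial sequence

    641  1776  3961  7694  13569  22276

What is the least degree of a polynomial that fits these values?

4

1135, 2185, 3733, 5875, 8707
1050, 1548, 2142, 2832
498, 594, 690
96, 96
The fourth differences are constant, so the polynomial has degree 4.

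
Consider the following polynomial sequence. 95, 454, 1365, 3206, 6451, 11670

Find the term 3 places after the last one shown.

46311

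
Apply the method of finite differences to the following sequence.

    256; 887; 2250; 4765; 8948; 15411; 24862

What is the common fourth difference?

Δ: 631, 1363, 2515, 4183, 6463, 9451
Δ²: 732, 1152, 1668, 2280, 2988
Δ³: 420, 516, 612, 708
Δ⁴: 96, 96, 96

96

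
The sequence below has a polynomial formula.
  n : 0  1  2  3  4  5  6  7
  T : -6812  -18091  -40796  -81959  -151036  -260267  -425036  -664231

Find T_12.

-3928316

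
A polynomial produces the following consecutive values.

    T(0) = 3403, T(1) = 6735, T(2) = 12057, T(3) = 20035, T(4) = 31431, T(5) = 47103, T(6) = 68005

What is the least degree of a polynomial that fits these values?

4

Δ: 3332, 5322, 7978, 11396, 15672, 20902
Δ²: 1990, 2656, 3418, 4276, 5230
Δ³: 666, 762, 858, 954
Δ⁴: 96, 96, 96
The fourth differences are constant, so the polynomial has degree 4.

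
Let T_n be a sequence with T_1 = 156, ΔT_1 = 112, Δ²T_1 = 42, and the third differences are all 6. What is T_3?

422

Build the table forward from the leading diagonal:
D3: 6  6  6
D2: 42  48  54
D1: 112  154  202
T: 156  268  422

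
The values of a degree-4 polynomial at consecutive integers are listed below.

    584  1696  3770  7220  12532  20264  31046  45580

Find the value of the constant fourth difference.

72

D1: 1112, 2074, 3450, 5312, 7732, 10782, 14534
D2: 962, 1376, 1862, 2420, 3050, 3752
D3: 414, 486, 558, 630, 702
D4: 72, 72, 72, 72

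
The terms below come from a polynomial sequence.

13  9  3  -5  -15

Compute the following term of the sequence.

First differences: -4 , -6 , -8 , -10
Second differences: -2 , -2 , -2
The second differences are constant (-2).
-10 − 2 = -12;  -15 − 12 = -27

-27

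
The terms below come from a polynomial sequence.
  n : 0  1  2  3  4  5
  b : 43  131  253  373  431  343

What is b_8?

First differences: 88  122  120  58  -88
Second differences: 34  -2  -62  -146
Third differences: -36  -60  -84
Fourth differences: -24  -24
Fourth differences constant at -24.
-84 − 24 = -108;  -146 − 108 = -254;  -88 − 254 = -342;  343 − 342 = 1
-108 − 24 = -132;  -254 − 132 = -386;  -342 − 386 = -728;  1 − 728 = -727
-132 − 24 = -156;  -386 − 156 = -542;  -728 − 542 = -1270;  -727 − 1270 = -1997

-1997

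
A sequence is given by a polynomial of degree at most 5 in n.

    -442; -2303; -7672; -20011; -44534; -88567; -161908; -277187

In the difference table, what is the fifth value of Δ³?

Δ: -1861, -5369, -12339, -24523, -44033, -73341, -115279
Δ²: -3508, -6970, -12184, -19510, -29308, -41938
Δ³: -3462, -5214, -7326, -9798, -12630
Δ⁴: -1752, -2112, -2472, -2832
Δ⁵: -360, -360, -360

-12630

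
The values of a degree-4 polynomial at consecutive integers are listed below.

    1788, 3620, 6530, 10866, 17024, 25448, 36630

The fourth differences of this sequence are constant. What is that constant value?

48

First differences: 1832, 2910, 4336, 6158, 8424, 11182
Second differences: 1078, 1426, 1822, 2266, 2758
Third differences: 348, 396, 444, 492
Fourth differences: 48, 48, 48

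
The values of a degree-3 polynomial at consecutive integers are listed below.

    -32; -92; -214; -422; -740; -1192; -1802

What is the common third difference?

-24

Δ: -60, -122, -208, -318, -452, -610
Δ²: -62, -86, -110, -134, -158
Δ³: -24, -24, -24, -24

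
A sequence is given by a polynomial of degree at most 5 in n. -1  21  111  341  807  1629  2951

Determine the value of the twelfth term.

23781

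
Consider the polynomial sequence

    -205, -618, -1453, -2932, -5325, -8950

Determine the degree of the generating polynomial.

4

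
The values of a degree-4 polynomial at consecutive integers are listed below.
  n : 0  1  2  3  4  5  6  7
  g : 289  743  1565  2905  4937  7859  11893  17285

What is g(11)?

Δ: 454, 822, 1340, 2032, 2922, 4034, 5392
Δ²: 368, 518, 692, 890, 1112, 1358
Δ³: 150, 174, 198, 222, 246
Δ⁴: 24, 24, 24, 24
Fourth differences constant at 24.
246 + 24 = 270;  1358 + 270 = 1628;  5392 + 1628 = 7020;  17285 + 7020 = 24305
270 + 24 = 294;  1628 + 294 = 1922;  7020 + 1922 = 8942;  24305 + 8942 = 33247
294 + 24 = 318;  1922 + 318 = 2240;  8942 + 2240 = 11182;  33247 + 11182 = 44429
318 + 24 = 342;  2240 + 342 = 2582;  11182 + 2582 = 13764;  44429 + 13764 = 58193

58193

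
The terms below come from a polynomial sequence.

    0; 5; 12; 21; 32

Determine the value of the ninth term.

Δ: 5, 7, 9, 11
Δ²: 2, 2, 2
The second differences are constant (2).
11 + 2 = 13;  32 + 13 = 45
13 + 2 = 15;  45 + 15 = 60
15 + 2 = 17;  60 + 17 = 77
17 + 2 = 19;  77 + 19 = 96

96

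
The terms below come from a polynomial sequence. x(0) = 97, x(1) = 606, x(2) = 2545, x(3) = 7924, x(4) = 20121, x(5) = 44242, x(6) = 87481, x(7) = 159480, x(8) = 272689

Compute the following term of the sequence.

442726

Δ: 509, 1939, 5379, 12197, 24121, 43239, 71999, 113209
Δ²: 1430, 3440, 6818, 11924, 19118, 28760, 41210
Δ³: 2010, 3378, 5106, 7194, 9642, 12450
Δ⁴: 1368, 1728, 2088, 2448, 2808
Δ⁵: 360, 360, 360, 360
The fifth differences are constant (360).
2808 + 360 = 3168;  12450 + 3168 = 15618;  41210 + 15618 = 56828;  113209 + 56828 = 170037;  272689 + 170037 = 442726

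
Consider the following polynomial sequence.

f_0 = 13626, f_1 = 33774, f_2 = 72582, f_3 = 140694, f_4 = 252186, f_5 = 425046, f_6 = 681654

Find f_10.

First differences: 20148 , 38808 , 68112 , 111492 , 172860 , 256608
Second differences: 18660 , 29304 , 43380 , 61368 , 83748
Third differences: 10644 , 14076 , 17988 , 22380
Fourth differences: 3432 , 3912 , 4392
Fifth differences: 480 , 480
Fifth differences constant at 480.
4392 + 480 = 4872;  22380 + 4872 = 27252;  83748 + 27252 = 111000;  256608 + 111000 = 367608;  681654 + 367608 = 1049262
4872 + 480 = 5352;  27252 + 5352 = 32604;  111000 + 32604 = 143604;  367608 + 143604 = 511212;  1049262 + 511212 = 1560474
5352 + 480 = 5832;  32604 + 5832 = 38436;  143604 + 38436 = 182040;  511212 + 182040 = 693252;  1560474 + 693252 = 2253726
5832 + 480 = 6312;  38436 + 6312 = 44748;  182040 + 44748 = 226788;  693252 + 226788 = 920040;  2253726 + 920040 = 3173766

3173766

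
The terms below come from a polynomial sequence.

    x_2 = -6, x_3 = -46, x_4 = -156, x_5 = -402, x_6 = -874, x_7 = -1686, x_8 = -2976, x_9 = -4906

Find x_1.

Δ: -40  -110  -246  -472  -812  -1290  -1930
Δ²: -70  -136  -226  -340  -478  -640
Δ³: -66  -90  -114  -138  -162
Δ⁴: -24  -24  -24  -24
The fourth differences are constant at -24.
Work back: -66 + 24 = -42;  -70 + 42 = -28;  -40 + 28 = -12;  -6 + 12 = 6

6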